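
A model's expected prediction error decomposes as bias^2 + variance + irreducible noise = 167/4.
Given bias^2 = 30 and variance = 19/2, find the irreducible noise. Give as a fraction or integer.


Total error = bias^2 + variance + irreducible noise. So irreducible noise = 167/4 - 30 - 19/2 = 9/4.

9/4


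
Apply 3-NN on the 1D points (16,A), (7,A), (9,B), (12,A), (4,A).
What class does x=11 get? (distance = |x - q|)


Distances: |16-11|=5, |7-11|=4, |9-11|=2, |12-11|=1, |4-11|=7. 3 nearest: (12,A), (9,B), (7,A). Counts: {'A': 2, 'B': 1}. Majority class: A.

A


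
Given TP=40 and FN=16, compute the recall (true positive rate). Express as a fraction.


Recall = TP / (TP + FN) = 40 / 56 = 5/7.

5/7


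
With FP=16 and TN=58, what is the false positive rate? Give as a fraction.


FPR = FP / (FP + TN) = 16 / 74 = 8/37.

8/37


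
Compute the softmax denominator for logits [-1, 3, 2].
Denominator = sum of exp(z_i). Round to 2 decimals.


Denom = e^-1=0.3679 + e^3=20.0855 + e^2=7.3891. Sum = 27.8425, which rounds to 27.84.

27.84


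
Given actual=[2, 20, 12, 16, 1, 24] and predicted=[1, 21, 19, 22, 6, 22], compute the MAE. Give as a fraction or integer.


MAE = (1/6) * (|2-1|=1 + |20-21|=1 + |12-19|=7 + |16-22|=6 + |1-6|=5 + |24-22|=2). Sum = 22. MAE = 11/3.

11/3


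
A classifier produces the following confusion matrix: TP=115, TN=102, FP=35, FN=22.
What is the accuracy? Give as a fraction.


Accuracy = (TP + TN) / (TP + TN + FP + FN) = (115 + 102) / 274 = 217/274.

217/274


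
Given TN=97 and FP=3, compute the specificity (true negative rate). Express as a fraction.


Specificity = TN / (TN + FP) = 97 / 100 = 97/100.

97/100


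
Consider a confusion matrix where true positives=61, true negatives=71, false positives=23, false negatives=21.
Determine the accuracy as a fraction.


Accuracy = (TP + TN) / (TP + TN + FP + FN) = (61 + 71) / 176 = 3/4.

3/4


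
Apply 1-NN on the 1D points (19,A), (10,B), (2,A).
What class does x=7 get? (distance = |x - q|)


Distances: |19-7|=12, |10-7|=3, |2-7|=5. 1 nearest: (10,B). Counts: {'B': 1}. Majority class: B.

B


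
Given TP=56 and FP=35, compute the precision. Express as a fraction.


Precision = TP / (TP + FP) = 56 / 91 = 8/13.

8/13


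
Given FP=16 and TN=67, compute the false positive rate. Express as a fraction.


FPR = FP / (FP + TN) = 16 / 83 = 16/83.

16/83


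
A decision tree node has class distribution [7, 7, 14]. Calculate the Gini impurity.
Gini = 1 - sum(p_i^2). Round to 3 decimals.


Total = 28. Proportions: 7/28, 7/28, 14/28. sum(p_i^2) = 0.3750. Gini = 1 - 0.3750 = 0.6250, which rounds to 0.625.

0.625


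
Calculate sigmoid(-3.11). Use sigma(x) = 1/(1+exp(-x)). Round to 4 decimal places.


sigma(-3.11) = 1/(1+e^(3.11)) = 1/(1+22.421044) = 1/23.421044 = 0.0427.

0.0427


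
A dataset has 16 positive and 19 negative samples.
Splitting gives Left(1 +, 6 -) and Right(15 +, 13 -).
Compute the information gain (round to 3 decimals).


H(parent) = 0.9947. H(left) = 0.5917, H(right) = 0.9963. Weighted = (7/35)*0.5917 + (28/35)*0.9963 = 0.9154. IG = 0.9947 - 0.9154 = 0.0793, which rounds to 0.079.

0.079


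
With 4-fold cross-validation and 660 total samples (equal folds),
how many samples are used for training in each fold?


Each validation fold has 660/4 = 165 samples. Training set = 660 - 165 = 495.

495


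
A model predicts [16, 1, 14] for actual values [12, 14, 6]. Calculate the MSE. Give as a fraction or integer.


MSE = (1/3) * ((12-16)^2=16 + (14-1)^2=169 + (6-14)^2=64). Sum = 249. MSE = 83.

83


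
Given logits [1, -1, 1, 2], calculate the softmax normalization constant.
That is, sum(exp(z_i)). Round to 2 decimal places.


Denom = e^1=2.7183 + e^-1=0.3679 + e^1=2.7183 + e^2=7.3891. Sum = 13.1936, which rounds to 13.19.

13.19


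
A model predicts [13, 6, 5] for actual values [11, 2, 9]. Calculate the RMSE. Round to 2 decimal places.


MSE = 12.0000. RMSE = sqrt(12.0000) = 3.46.

3.46


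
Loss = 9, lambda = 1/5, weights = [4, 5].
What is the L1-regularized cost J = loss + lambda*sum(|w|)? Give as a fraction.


L1 norm = sum(|w|) = 9. J = 9 + 1/5 * 9 = 54/5.

54/5


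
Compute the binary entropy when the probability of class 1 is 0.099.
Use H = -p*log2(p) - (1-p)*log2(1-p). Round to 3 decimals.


H = -0.099*log2(0.099) - 0.901*log2(0.901) = 0.466.

0.466


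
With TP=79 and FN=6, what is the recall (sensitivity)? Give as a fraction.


Recall = TP / (TP + FN) = 79 / 85 = 79/85.

79/85


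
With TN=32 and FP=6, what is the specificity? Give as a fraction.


Specificity = TN / (TN + FP) = 32 / 38 = 16/19.

16/19


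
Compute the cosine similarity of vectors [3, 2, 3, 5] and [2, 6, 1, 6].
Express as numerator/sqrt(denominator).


dot = 51. |a|^2 = 47, |b|^2 = 77. cos = 51/sqrt(3619).

51/sqrt(3619)


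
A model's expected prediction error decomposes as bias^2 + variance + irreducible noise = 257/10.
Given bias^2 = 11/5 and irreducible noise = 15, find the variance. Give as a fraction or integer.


Total error = bias^2 + variance + irreducible noise. So variance = 257/10 - 11/5 - 15 = 17/2.

17/2


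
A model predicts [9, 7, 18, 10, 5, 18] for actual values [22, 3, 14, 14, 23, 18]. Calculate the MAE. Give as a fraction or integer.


MAE = (1/6) * (|22-9|=13 + |3-7|=4 + |14-18|=4 + |14-10|=4 + |23-5|=18 + |18-18|=0). Sum = 43. MAE = 43/6.

43/6


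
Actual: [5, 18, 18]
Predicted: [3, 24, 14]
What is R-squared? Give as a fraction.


Mean(y) = 41/3. SS_res = 56. SS_tot = 338/3. R^2 = 1 - 56/(338/3) = 85/169.

85/169


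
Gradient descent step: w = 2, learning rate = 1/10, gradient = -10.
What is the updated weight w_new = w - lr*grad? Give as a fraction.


w_new = 2 - 1/10 * -10 = 2 - -1 = 3.

3


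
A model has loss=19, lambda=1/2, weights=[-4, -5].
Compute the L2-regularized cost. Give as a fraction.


L2 sq norm = sum(w^2) = 41. J = 19 + 1/2 * 41 = 79/2.

79/2


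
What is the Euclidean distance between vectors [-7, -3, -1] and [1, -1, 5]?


d = sqrt(sum of squared differences). (-7-1)^2=64, (-3--1)^2=4, (-1-5)^2=36. Sum = 104.

sqrt(104)


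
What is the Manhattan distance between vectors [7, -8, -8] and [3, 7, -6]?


d = sum of absolute differences: |7-3|=4 + |-8-7|=15 + |-8--6|=2 = 21.

21


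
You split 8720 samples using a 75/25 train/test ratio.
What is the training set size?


Test set = 8720 * 25% = 2180. Training set = 8720 - 2180 = 6540.

6540


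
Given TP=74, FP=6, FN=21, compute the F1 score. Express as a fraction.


Precision = 74/80 = 37/40. Recall = 74/95 = 74/95. F1 = 2*P*R/(P+R) = 148/175.

148/175


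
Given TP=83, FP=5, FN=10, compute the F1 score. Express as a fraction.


Precision = 83/88 = 83/88. Recall = 83/93 = 83/93. F1 = 2*P*R/(P+R) = 166/181.

166/181


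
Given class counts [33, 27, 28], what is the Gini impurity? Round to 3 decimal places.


Total = 88. Proportions: 33/88, 27/88, 28/88. sum(p_i^2) = 0.3360. Gini = 1 - 0.3360 = 0.6640, which rounds to 0.664.

0.664


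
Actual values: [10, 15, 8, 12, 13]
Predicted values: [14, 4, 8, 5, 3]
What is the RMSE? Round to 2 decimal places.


MSE = 57.2000. RMSE = sqrt(57.2000) = 7.56.

7.56


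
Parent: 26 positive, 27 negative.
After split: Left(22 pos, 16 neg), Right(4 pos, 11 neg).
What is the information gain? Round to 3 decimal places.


H(parent) = 0.9997. H(left) = 0.9819, H(right) = 0.8366. Weighted = (38/53)*0.9819 + (15/53)*0.8366 = 0.9408. IG = 0.9997 - 0.9408 = 0.0589, which rounds to 0.059.

0.059


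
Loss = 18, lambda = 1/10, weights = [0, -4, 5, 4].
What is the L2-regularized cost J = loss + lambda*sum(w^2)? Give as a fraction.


L2 sq norm = sum(w^2) = 57. J = 18 + 1/10 * 57 = 237/10.

237/10


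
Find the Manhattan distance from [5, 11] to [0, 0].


d = sum of absolute differences: |5-0|=5 + |11-0|=11 = 16.

16


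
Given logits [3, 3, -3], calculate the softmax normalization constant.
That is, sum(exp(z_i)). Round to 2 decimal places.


Denom = e^3=20.0855 + e^3=20.0855 + e^-3=0.0498. Sum = 40.2208, which rounds to 40.22.

40.22


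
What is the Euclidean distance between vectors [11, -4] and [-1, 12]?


d = sqrt(sum of squared differences). (11--1)^2=144, (-4-12)^2=256. Sum = 400.

20


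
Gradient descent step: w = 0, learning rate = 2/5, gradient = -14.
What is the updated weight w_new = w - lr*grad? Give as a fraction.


w_new = 0 - 2/5 * -14 = 0 - -28/5 = 28/5.

28/5


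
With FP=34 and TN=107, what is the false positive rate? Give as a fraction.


FPR = FP / (FP + TN) = 34 / 141 = 34/141.

34/141


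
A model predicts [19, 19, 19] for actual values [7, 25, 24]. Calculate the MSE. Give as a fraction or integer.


MSE = (1/3) * ((7-19)^2=144 + (25-19)^2=36 + (24-19)^2=25). Sum = 205. MSE = 205/3.

205/3


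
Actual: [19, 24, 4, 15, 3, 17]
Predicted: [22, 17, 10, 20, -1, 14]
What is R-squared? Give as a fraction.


Mean(y) = 41/3. SS_res = 144. SS_tot = 1066/3. R^2 = 1 - 144/(1066/3) = 317/533.

317/533


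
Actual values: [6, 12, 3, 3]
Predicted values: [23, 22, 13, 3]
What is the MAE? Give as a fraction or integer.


MAE = (1/4) * (|6-23|=17 + |12-22|=10 + |3-13|=10 + |3-3|=0). Sum = 37. MAE = 37/4.

37/4


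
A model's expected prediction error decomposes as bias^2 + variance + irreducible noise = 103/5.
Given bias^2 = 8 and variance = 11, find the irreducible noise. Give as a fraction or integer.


Total error = bias^2 + variance + irreducible noise. So irreducible noise = 103/5 - 8 - 11 = 8/5.

8/5


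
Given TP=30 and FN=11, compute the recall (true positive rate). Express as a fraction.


Recall = TP / (TP + FN) = 30 / 41 = 30/41.

30/41


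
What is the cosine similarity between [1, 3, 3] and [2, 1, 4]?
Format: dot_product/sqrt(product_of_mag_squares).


dot = 17. |a|^2 = 19, |b|^2 = 21. cos = 17/sqrt(399).

17/sqrt(399)


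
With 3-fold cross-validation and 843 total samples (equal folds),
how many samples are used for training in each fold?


Each validation fold has 843/3 = 281 samples. Training set = 843 - 281 = 562.

562


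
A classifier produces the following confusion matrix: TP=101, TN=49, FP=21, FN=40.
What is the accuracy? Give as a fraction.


Accuracy = (TP + TN) / (TP + TN + FP + FN) = (101 + 49) / 211 = 150/211.

150/211


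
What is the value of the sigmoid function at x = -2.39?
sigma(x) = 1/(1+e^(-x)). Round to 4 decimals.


sigma(-2.39) = 1/(1+e^(2.39)) = 1/(1+10.913494) = 1/11.913494 = 0.0839.

0.0839


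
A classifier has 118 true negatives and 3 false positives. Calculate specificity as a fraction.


Specificity = TN / (TN + FP) = 118 / 121 = 118/121.

118/121


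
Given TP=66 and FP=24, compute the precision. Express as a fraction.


Precision = TP / (TP + FP) = 66 / 90 = 11/15.

11/15


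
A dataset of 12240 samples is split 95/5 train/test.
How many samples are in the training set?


Test set = 12240 * 5% = 612. Training set = 12240 - 612 = 11628.

11628


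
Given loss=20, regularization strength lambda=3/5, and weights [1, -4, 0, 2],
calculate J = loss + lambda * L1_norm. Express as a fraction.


L1 norm = sum(|w|) = 7. J = 20 + 3/5 * 7 = 121/5.

121/5


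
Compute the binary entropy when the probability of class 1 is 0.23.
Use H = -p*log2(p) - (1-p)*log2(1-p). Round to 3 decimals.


H = -0.23*log2(0.23) - 0.77*log2(0.77) = 0.778.

0.778


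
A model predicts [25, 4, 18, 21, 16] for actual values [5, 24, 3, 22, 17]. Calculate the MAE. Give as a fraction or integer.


MAE = (1/5) * (|5-25|=20 + |24-4|=20 + |3-18|=15 + |22-21|=1 + |17-16|=1). Sum = 57. MAE = 57/5.

57/5


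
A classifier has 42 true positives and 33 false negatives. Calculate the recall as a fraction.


Recall = TP / (TP + FN) = 42 / 75 = 14/25.

14/25


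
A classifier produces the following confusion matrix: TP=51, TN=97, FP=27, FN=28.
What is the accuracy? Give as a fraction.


Accuracy = (TP + TN) / (TP + TN + FP + FN) = (51 + 97) / 203 = 148/203.

148/203


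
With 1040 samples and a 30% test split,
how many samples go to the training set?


Test set = 1040 * 30% = 312. Training set = 1040 - 312 = 728.

728


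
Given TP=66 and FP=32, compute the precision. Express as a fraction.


Precision = TP / (TP + FP) = 66 / 98 = 33/49.

33/49


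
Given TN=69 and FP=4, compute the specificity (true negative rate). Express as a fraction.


Specificity = TN / (TN + FP) = 69 / 73 = 69/73.

69/73


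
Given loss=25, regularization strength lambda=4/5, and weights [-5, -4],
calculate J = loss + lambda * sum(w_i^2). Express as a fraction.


L2 sq norm = sum(w^2) = 41. J = 25 + 4/5 * 41 = 289/5.

289/5


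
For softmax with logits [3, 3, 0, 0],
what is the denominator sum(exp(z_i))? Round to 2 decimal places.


Denom = e^3=20.0855 + e^3=20.0855 + e^0=1.0000 + e^0=1.0000. Sum = 42.1710, which rounds to 42.17.

42.17


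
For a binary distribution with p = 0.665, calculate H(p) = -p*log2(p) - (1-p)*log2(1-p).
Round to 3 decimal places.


H = -0.665*log2(0.665) - 0.335*log2(0.335) = 0.920.

0.920


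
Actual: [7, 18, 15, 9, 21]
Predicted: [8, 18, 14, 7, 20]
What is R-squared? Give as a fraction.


Mean(y) = 14. SS_res = 7. SS_tot = 140. R^2 = 1 - 7/(140) = 19/20.

19/20


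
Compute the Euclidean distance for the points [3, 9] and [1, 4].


d = sqrt(sum of squared differences). (3-1)^2=4, (9-4)^2=25. Sum = 29.

sqrt(29)


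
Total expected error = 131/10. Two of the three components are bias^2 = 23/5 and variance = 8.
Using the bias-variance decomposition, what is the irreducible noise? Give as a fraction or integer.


Total error = bias^2 + variance + irreducible noise. So irreducible noise = 131/10 - 23/5 - 8 = 1/2.

1/2


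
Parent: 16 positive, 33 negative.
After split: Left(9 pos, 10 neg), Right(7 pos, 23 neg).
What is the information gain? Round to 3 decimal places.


H(parent) = 0.9113. H(left) = 0.9980, H(right) = 0.7838. Weighted = (19/49)*0.9980 + (30/49)*0.7838 = 0.8669. IG = 0.9113 - 0.8669 = 0.0444, which rounds to 0.044.

0.044


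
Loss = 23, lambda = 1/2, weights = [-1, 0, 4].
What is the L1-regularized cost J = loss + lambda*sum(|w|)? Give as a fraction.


L1 norm = sum(|w|) = 5. J = 23 + 1/2 * 5 = 51/2.

51/2


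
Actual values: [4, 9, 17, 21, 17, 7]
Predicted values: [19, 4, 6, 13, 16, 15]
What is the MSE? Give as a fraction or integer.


MSE = (1/6) * ((4-19)^2=225 + (9-4)^2=25 + (17-6)^2=121 + (21-13)^2=64 + (17-16)^2=1 + (7-15)^2=64). Sum = 500. MSE = 250/3.

250/3


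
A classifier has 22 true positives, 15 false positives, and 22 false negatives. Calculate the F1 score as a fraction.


Precision = 22/37 = 22/37. Recall = 22/44 = 1/2. F1 = 2*P*R/(P+R) = 44/81.

44/81


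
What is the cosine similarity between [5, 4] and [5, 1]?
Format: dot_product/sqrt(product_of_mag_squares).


dot = 29. |a|^2 = 41, |b|^2 = 26. cos = 29/sqrt(1066).

29/sqrt(1066)


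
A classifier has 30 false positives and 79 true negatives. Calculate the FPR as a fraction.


FPR = FP / (FP + TN) = 30 / 109 = 30/109.

30/109


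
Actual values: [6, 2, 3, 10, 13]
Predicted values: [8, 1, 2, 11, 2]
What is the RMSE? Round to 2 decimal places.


MSE = 25.6000. RMSE = sqrt(25.6000) = 5.06.

5.06


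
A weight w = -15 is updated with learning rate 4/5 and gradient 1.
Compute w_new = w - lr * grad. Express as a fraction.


w_new = -15 - 4/5 * 1 = -15 - 4/5 = -79/5.

-79/5


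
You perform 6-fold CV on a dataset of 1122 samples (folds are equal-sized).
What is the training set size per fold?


Each validation fold has 1122/6 = 187 samples. Training set = 1122 - 187 = 935.

935


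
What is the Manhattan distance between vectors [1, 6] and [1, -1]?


d = sum of absolute differences: |1-1|=0 + |6--1|=7 = 7.

7


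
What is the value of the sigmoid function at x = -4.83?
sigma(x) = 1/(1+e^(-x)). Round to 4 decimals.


sigma(-4.83) = 1/(1+e^(4.83)) = 1/(1+125.210961) = 1/126.210961 = 0.0079.

0.0079


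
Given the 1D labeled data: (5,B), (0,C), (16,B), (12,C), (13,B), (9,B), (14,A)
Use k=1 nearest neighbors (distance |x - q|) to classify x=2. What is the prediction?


Distances: |5-2|=3, |0-2|=2, |16-2|=14, |12-2|=10, |13-2|=11, |9-2|=7, |14-2|=12. 1 nearest: (0,C). Counts: {'C': 1}. Majority class: C.

C


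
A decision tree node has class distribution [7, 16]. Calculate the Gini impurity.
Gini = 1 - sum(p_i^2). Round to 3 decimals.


Total = 23. Proportions: 7/23, 16/23. sum(p_i^2) = 0.5766. Gini = 1 - 0.5766 = 0.4234, which rounds to 0.423.

0.423


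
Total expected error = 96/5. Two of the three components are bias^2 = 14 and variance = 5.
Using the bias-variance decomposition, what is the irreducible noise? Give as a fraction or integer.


Total error = bias^2 + variance + irreducible noise. So irreducible noise = 96/5 - 14 - 5 = 1/5.

1/5


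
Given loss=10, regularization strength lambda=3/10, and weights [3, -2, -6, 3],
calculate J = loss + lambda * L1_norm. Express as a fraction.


L1 norm = sum(|w|) = 14. J = 10 + 3/10 * 14 = 71/5.

71/5


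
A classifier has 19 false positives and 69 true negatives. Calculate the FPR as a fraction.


FPR = FP / (FP + TN) = 19 / 88 = 19/88.

19/88


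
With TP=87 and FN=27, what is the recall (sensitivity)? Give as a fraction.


Recall = TP / (TP + FN) = 87 / 114 = 29/38.

29/38


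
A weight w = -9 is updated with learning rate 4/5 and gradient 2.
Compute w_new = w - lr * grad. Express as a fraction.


w_new = -9 - 4/5 * 2 = -9 - 8/5 = -53/5.

-53/5


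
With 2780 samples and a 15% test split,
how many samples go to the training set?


Test set = 2780 * 15% = 417. Training set = 2780 - 417 = 2363.

2363


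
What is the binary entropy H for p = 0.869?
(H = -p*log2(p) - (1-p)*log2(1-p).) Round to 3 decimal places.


H = -0.869*log2(0.869) - 0.131*log2(0.131) = 0.560.

0.560


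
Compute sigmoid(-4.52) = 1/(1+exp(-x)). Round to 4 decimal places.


sigma(-4.52) = 1/(1+e^(4.52)) = 1/(1+91.835598) = 1/92.835598 = 0.0108.

0.0108


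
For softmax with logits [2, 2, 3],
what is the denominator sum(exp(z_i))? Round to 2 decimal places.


Denom = e^2=7.3891 + e^2=7.3891 + e^3=20.0855. Sum = 34.8637, which rounds to 34.86.

34.86


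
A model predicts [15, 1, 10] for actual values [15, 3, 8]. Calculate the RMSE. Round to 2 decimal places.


MSE = 2.6667. RMSE = sqrt(2.6667) = 1.63.

1.63


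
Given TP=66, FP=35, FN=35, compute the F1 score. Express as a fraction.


Precision = 66/101 = 66/101. Recall = 66/101 = 66/101. F1 = 2*P*R/(P+R) = 66/101.

66/101


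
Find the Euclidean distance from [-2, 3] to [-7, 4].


d = sqrt(sum of squared differences). (-2--7)^2=25, (3-4)^2=1. Sum = 26.

sqrt(26)


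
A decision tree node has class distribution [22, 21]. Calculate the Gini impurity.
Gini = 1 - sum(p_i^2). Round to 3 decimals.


Total = 43. Proportions: 22/43, 21/43. sum(p_i^2) = 0.5003. Gini = 1 - 0.5003 = 0.4997, which rounds to 0.500.

0.500


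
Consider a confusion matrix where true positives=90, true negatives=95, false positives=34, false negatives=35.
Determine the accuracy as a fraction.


Accuracy = (TP + TN) / (TP + TN + FP + FN) = (90 + 95) / 254 = 185/254.

185/254


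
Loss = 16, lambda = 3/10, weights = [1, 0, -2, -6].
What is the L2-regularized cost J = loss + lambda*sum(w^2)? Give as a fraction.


L2 sq norm = sum(w^2) = 41. J = 16 + 3/10 * 41 = 283/10.

283/10


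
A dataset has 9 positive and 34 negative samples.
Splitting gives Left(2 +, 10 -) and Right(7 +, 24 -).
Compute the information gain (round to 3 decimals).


H(parent) = 0.7401. H(left) = 0.6500, H(right) = 0.7706. Weighted = (12/43)*0.6500 + (31/43)*0.7706 = 0.7369. IG = 0.7401 - 0.7369 = 0.0032, which rounds to 0.003.

0.003


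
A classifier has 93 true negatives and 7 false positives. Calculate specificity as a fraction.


Specificity = TN / (TN + FP) = 93 / 100 = 93/100.

93/100


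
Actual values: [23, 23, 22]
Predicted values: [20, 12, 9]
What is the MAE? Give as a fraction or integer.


MAE = (1/3) * (|23-20|=3 + |23-12|=11 + |22-9|=13). Sum = 27. MAE = 9.

9


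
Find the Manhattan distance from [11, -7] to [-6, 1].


d = sum of absolute differences: |11--6|=17 + |-7-1|=8 = 25.

25


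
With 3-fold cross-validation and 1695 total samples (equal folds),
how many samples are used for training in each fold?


Each validation fold has 1695/3 = 565 samples. Training set = 1695 - 565 = 1130.

1130


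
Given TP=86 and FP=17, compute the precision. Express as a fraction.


Precision = TP / (TP + FP) = 86 / 103 = 86/103.

86/103


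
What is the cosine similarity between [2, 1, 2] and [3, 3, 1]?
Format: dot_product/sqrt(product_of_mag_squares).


dot = 11. |a|^2 = 9, |b|^2 = 19. cos = 11/sqrt(171).

11/sqrt(171)


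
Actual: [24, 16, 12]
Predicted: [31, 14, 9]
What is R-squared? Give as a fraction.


Mean(y) = 52/3. SS_res = 62. SS_tot = 224/3. R^2 = 1 - 62/(224/3) = 19/112.

19/112


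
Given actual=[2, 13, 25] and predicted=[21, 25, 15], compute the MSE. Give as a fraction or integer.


MSE = (1/3) * ((2-21)^2=361 + (13-25)^2=144 + (25-15)^2=100). Sum = 605. MSE = 605/3.

605/3


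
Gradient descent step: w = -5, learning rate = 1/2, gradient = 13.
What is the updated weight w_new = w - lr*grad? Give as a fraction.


w_new = -5 - 1/2 * 13 = -5 - 13/2 = -23/2.

-23/2


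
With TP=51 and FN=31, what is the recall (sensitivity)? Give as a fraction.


Recall = TP / (TP + FN) = 51 / 82 = 51/82.

51/82


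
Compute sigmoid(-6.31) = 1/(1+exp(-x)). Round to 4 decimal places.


sigma(-6.31) = 1/(1+e^(6.31)) = 1/(1+550.044949) = 1/551.044949 = 0.0018.

0.0018


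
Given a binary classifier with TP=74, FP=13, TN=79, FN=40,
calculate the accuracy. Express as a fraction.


Accuracy = (TP + TN) / (TP + TN + FP + FN) = (74 + 79) / 206 = 153/206.

153/206


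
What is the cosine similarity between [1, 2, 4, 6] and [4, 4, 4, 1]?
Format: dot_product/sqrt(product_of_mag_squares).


dot = 34. |a|^2 = 57, |b|^2 = 49. cos = 34/sqrt(2793).

34/sqrt(2793)


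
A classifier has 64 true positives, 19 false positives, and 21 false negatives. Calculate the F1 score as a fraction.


Precision = 64/83 = 64/83. Recall = 64/85 = 64/85. F1 = 2*P*R/(P+R) = 16/21.

16/21


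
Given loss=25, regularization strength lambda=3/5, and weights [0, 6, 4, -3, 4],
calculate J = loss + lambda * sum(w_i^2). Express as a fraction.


L2 sq norm = sum(w^2) = 77. J = 25 + 3/5 * 77 = 356/5.

356/5


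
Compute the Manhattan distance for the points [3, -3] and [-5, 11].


d = sum of absolute differences: |3--5|=8 + |-3-11|=14 = 22.

22


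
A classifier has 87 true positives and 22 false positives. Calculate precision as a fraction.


Precision = TP / (TP + FP) = 87 / 109 = 87/109.

87/109


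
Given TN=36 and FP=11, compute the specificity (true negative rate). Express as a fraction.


Specificity = TN / (TN + FP) = 36 / 47 = 36/47.

36/47


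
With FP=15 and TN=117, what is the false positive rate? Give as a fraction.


FPR = FP / (FP + TN) = 15 / 132 = 5/44.

5/44


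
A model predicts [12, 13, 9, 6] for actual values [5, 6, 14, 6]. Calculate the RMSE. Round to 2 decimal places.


MSE = 30.7500. RMSE = sqrt(30.7500) = 5.55.

5.55


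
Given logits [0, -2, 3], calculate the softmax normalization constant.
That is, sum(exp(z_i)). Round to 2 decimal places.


Denom = e^0=1.0000 + e^-2=0.1353 + e^3=20.0855. Sum = 21.2208, which rounds to 21.22.

21.22


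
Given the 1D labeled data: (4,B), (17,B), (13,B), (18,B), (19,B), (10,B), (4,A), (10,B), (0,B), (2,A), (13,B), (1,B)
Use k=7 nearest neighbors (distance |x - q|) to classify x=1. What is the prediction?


Distances: |4-1|=3, |17-1|=16, |13-1|=12, |18-1|=17, |19-1|=18, |10-1|=9, |4-1|=3, |10-1|=9, |0-1|=1, |2-1|=1, |13-1|=12, |1-1|=0. 7 nearest: (1,B), (2,A), (0,B), (4,A), (4,B), (10,B), (10,B). Counts: {'B': 5, 'A': 2}. Majority class: B.

B


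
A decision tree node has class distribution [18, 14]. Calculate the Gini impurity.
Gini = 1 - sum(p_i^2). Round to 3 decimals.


Total = 32. Proportions: 18/32, 14/32. sum(p_i^2) = 0.5078. Gini = 1 - 0.5078 = 0.4922, which rounds to 0.492.

0.492


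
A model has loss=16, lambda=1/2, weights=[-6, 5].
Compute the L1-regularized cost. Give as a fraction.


L1 norm = sum(|w|) = 11. J = 16 + 1/2 * 11 = 43/2.

43/2


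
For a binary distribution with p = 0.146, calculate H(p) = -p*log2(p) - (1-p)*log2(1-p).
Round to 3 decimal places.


H = -0.146*log2(0.146) - 0.854*log2(0.854) = 0.600.

0.600


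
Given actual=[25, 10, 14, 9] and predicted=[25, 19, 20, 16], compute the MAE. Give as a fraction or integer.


MAE = (1/4) * (|25-25|=0 + |10-19|=9 + |14-20|=6 + |9-16|=7). Sum = 22. MAE = 11/2.

11/2


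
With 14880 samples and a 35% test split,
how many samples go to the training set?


Test set = 14880 * 35% = 5208. Training set = 14880 - 5208 = 9672.

9672


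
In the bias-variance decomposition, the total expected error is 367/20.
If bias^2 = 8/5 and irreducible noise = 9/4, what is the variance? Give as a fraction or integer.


Total error = bias^2 + variance + irreducible noise. So variance = 367/20 - 8/5 - 9/4 = 29/2.

29/2


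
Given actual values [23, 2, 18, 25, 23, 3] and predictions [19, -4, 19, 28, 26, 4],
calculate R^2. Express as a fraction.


Mean(y) = 47/3. SS_res = 72. SS_tot = 1642/3. R^2 = 1 - 72/(1642/3) = 713/821.

713/821


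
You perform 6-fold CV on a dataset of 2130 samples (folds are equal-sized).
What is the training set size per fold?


Each validation fold has 2130/6 = 355 samples. Training set = 2130 - 355 = 1775.

1775


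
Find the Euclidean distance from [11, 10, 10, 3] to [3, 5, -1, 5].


d = sqrt(sum of squared differences). (11-3)^2=64, (10-5)^2=25, (10--1)^2=121, (3-5)^2=4. Sum = 214.

sqrt(214)


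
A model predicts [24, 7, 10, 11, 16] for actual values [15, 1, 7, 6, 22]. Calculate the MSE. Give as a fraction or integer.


MSE = (1/5) * ((15-24)^2=81 + (1-7)^2=36 + (7-10)^2=9 + (6-11)^2=25 + (22-16)^2=36). Sum = 187. MSE = 187/5.

187/5


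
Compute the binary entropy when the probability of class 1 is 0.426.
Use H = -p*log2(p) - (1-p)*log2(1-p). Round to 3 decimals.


H = -0.426*log2(0.426) - 0.574*log2(0.574) = 0.984.

0.984


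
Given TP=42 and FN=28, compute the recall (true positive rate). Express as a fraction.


Recall = TP / (TP + FN) = 42 / 70 = 3/5.

3/5


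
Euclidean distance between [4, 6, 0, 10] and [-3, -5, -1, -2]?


d = sqrt(sum of squared differences). (4--3)^2=49, (6--5)^2=121, (0--1)^2=1, (10--2)^2=144. Sum = 315.

sqrt(315)


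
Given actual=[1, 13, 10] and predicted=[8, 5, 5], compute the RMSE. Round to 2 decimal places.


MSE = 46.0000. RMSE = sqrt(46.0000) = 6.78.

6.78


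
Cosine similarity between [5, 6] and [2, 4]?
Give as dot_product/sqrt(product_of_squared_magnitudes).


dot = 34. |a|^2 = 61, |b|^2 = 20. cos = 34/sqrt(1220).

34/sqrt(1220)


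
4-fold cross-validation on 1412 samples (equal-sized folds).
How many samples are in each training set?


Each validation fold has 1412/4 = 353 samples. Training set = 1412 - 353 = 1059.

1059


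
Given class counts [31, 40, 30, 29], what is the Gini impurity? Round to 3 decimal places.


Total = 130. Proportions: 31/130, 40/130, 30/130, 29/130. sum(p_i^2) = 0.2546. Gini = 1 - 0.2546 = 0.7454, which rounds to 0.745.

0.745


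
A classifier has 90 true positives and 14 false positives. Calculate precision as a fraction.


Precision = TP / (TP + FP) = 90 / 104 = 45/52.

45/52


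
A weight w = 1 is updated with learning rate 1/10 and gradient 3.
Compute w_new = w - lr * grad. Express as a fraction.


w_new = 1 - 1/10 * 3 = 1 - 3/10 = 7/10.

7/10


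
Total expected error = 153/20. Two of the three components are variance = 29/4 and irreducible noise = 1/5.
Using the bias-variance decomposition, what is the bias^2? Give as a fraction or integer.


Total error = bias^2 + variance + irreducible noise. So bias^2 = 153/20 - 29/4 - 1/5 = 1/5.

1/5


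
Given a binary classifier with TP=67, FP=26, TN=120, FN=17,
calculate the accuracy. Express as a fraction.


Accuracy = (TP + TN) / (TP + TN + FP + FN) = (67 + 120) / 230 = 187/230.

187/230


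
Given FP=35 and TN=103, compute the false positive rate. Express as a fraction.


FPR = FP / (FP + TN) = 35 / 138 = 35/138.

35/138


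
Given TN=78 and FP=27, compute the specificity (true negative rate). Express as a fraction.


Specificity = TN / (TN + FP) = 78 / 105 = 26/35.

26/35


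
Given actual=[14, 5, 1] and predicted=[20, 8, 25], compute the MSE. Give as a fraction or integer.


MSE = (1/3) * ((14-20)^2=36 + (5-8)^2=9 + (1-25)^2=576). Sum = 621. MSE = 207.

207


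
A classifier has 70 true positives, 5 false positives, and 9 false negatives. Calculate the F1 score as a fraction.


Precision = 70/75 = 14/15. Recall = 70/79 = 70/79. F1 = 2*P*R/(P+R) = 10/11.

10/11


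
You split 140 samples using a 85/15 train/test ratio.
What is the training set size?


Test set = 140 * 15% = 21. Training set = 140 - 21 = 119.

119


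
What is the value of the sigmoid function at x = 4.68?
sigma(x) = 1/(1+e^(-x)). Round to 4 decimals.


sigma(4.68) = 1/(1+e^(-4.68)) = 1/(1+0.009279) = 1/1.009279 = 0.9908.

0.9908


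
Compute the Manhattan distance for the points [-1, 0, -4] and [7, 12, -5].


d = sum of absolute differences: |-1-7|=8 + |0-12|=12 + |-4--5|=1 = 21.

21


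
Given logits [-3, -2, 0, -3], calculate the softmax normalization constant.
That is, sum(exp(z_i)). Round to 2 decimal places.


Denom = e^-3=0.0498 + e^-2=0.1353 + e^0=1.0000 + e^-3=0.0498. Sum = 1.2349, which rounds to 1.23.

1.23


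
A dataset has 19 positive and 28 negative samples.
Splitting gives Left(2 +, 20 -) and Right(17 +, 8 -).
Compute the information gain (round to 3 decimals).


H(parent) = 0.9734. H(left) = 0.4395, H(right) = 0.9044. Weighted = (22/47)*0.4395 + (25/47)*0.9044 = 0.6868. IG = 0.9734 - 0.6868 = 0.2866, which rounds to 0.287.

0.287


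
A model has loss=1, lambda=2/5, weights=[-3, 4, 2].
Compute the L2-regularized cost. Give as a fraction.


L2 sq norm = sum(w^2) = 29. J = 1 + 2/5 * 29 = 63/5.

63/5


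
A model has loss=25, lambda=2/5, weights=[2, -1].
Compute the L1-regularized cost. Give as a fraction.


L1 norm = sum(|w|) = 3. J = 25 + 2/5 * 3 = 131/5.

131/5


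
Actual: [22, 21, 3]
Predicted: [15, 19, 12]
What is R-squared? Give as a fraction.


Mean(y) = 46/3. SS_res = 134. SS_tot = 686/3. R^2 = 1 - 134/(686/3) = 142/343.

142/343


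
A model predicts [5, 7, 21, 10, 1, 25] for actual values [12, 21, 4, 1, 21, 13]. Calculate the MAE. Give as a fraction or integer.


MAE = (1/6) * (|12-5|=7 + |21-7|=14 + |4-21|=17 + |1-10|=9 + |21-1|=20 + |13-25|=12). Sum = 79. MAE = 79/6.

79/6


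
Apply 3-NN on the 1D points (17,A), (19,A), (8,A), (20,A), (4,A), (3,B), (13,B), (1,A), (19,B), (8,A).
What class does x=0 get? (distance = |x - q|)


Distances: |17-0|=17, |19-0|=19, |8-0|=8, |20-0|=20, |4-0|=4, |3-0|=3, |13-0|=13, |1-0|=1, |19-0|=19, |8-0|=8. 3 nearest: (1,A), (3,B), (4,A). Counts: {'A': 2, 'B': 1}. Majority class: A.

A


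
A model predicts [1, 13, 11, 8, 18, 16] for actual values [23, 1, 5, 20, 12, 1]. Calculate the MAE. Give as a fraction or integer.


MAE = (1/6) * (|23-1|=22 + |1-13|=12 + |5-11|=6 + |20-8|=12 + |12-18|=6 + |1-16|=15). Sum = 73. MAE = 73/6.

73/6


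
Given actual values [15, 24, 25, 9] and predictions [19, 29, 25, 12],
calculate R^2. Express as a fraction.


Mean(y) = 73/4. SS_res = 50. SS_tot = 699/4. R^2 = 1 - 50/(699/4) = 499/699.

499/699


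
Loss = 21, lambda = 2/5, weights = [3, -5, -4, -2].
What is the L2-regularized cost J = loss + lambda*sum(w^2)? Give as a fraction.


L2 sq norm = sum(w^2) = 54. J = 21 + 2/5 * 54 = 213/5.

213/5


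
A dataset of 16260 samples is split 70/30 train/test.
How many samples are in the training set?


Test set = 16260 * 30% = 4878. Training set = 16260 - 4878 = 11382.

11382


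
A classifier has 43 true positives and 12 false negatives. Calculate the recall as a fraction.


Recall = TP / (TP + FN) = 43 / 55 = 43/55.

43/55


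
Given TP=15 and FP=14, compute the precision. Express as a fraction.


Precision = TP / (TP + FP) = 15 / 29 = 15/29.

15/29


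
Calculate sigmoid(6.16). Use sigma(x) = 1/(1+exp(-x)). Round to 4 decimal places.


sigma(6.16) = 1/(1+e^(-6.16)) = 1/(1+0.002112) = 1/1.002112 = 0.9979.

0.9979


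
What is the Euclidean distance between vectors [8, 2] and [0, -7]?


d = sqrt(sum of squared differences). (8-0)^2=64, (2--7)^2=81. Sum = 145.

sqrt(145)


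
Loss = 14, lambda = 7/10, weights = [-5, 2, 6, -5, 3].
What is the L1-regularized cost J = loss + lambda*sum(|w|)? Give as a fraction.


L1 norm = sum(|w|) = 21. J = 14 + 7/10 * 21 = 287/10.

287/10


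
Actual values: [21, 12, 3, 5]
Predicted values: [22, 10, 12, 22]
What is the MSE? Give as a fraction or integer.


MSE = (1/4) * ((21-22)^2=1 + (12-10)^2=4 + (3-12)^2=81 + (5-22)^2=289). Sum = 375. MSE = 375/4.

375/4


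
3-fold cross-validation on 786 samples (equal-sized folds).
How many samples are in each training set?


Each validation fold has 786/3 = 262 samples. Training set = 786 - 262 = 524.

524


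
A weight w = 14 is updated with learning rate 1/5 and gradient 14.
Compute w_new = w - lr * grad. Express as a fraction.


w_new = 14 - 1/5 * 14 = 14 - 14/5 = 56/5.

56/5


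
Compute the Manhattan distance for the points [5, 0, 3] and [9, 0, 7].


d = sum of absolute differences: |5-9|=4 + |0-0|=0 + |3-7|=4 = 8.

8


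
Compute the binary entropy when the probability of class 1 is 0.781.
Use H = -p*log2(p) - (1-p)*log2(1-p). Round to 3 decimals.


H = -0.781*log2(0.781) - 0.219*log2(0.219) = 0.758.

0.758


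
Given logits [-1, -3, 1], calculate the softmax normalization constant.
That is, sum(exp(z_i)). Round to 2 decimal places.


Denom = e^-1=0.3679 + e^-3=0.0498 + e^1=2.7183. Sum = 3.1360, which rounds to 3.14.

3.14


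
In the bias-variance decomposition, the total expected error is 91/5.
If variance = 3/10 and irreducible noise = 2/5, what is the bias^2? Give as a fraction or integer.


Total error = bias^2 + variance + irreducible noise. So bias^2 = 91/5 - 3/10 - 2/5 = 35/2.

35/2


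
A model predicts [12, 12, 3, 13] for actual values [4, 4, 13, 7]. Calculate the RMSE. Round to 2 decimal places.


MSE = 66.0000. RMSE = sqrt(66.0000) = 8.12.

8.12


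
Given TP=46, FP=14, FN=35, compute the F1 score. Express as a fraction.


Precision = 46/60 = 23/30. Recall = 46/81 = 46/81. F1 = 2*P*R/(P+R) = 92/141.

92/141


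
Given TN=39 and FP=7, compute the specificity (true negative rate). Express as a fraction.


Specificity = TN / (TN + FP) = 39 / 46 = 39/46.

39/46


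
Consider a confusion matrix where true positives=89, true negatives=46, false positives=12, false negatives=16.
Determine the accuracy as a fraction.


Accuracy = (TP + TN) / (TP + TN + FP + FN) = (89 + 46) / 163 = 135/163.

135/163


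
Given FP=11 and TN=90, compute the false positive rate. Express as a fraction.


FPR = FP / (FP + TN) = 11 / 101 = 11/101.

11/101


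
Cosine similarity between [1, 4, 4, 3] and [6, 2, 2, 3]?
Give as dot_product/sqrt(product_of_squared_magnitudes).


dot = 31. |a|^2 = 42, |b|^2 = 53. cos = 31/sqrt(2226).

31/sqrt(2226)


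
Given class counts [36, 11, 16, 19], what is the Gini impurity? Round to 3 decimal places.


Total = 82. Proportions: 36/82, 11/82, 16/82, 19/82. sum(p_i^2) = 0.3025. Gini = 1 - 0.3025 = 0.6975, which rounds to 0.698.

0.698


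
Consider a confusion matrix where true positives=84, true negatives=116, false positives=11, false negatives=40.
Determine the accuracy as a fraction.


Accuracy = (TP + TN) / (TP + TN + FP + FN) = (84 + 116) / 251 = 200/251.

200/251


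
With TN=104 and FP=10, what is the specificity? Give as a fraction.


Specificity = TN / (TN + FP) = 104 / 114 = 52/57.

52/57


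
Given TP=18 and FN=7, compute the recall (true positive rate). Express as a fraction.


Recall = TP / (TP + FN) = 18 / 25 = 18/25.

18/25


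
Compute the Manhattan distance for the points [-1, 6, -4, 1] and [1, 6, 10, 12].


d = sum of absolute differences: |-1-1|=2 + |6-6|=0 + |-4-10|=14 + |1-12|=11 = 27.

27


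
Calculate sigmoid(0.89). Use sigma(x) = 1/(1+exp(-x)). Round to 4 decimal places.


sigma(0.89) = 1/(1+e^(-0.89)) = 1/(1+0.410656) = 1/1.410656 = 0.7089.

0.7089


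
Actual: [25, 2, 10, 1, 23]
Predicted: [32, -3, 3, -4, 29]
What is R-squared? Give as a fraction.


Mean(y) = 61/5. SS_res = 184. SS_tot = 2574/5. R^2 = 1 - 184/(2574/5) = 827/1287.

827/1287


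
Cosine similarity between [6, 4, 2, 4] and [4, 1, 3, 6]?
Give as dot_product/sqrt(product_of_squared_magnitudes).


dot = 58. |a|^2 = 72, |b|^2 = 62. cos = 58/sqrt(4464).

58/sqrt(4464)


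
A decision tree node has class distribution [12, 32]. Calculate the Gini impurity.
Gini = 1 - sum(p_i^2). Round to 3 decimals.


Total = 44. Proportions: 12/44, 32/44. sum(p_i^2) = 0.6033. Gini = 1 - 0.6033 = 0.3967, which rounds to 0.397.

0.397


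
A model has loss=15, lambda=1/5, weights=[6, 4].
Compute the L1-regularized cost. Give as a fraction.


L1 norm = sum(|w|) = 10. J = 15 + 1/5 * 10 = 17.

17


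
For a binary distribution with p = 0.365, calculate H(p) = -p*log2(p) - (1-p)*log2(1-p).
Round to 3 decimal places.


H = -0.365*log2(0.365) - 0.635*log2(0.635) = 0.947.

0.947


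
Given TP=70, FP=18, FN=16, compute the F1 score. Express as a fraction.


Precision = 70/88 = 35/44. Recall = 70/86 = 35/43. F1 = 2*P*R/(P+R) = 70/87.

70/87


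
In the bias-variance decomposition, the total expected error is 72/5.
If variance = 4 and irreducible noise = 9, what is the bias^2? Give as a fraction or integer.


Total error = bias^2 + variance + irreducible noise. So bias^2 = 72/5 - 4 - 9 = 7/5.

7/5


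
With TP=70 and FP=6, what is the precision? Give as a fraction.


Precision = TP / (TP + FP) = 70 / 76 = 35/38.

35/38


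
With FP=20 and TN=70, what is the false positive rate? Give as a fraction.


FPR = FP / (FP + TN) = 20 / 90 = 2/9.

2/9


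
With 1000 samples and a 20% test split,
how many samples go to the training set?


Test set = 1000 * 20% = 200. Training set = 1000 - 200 = 800.

800


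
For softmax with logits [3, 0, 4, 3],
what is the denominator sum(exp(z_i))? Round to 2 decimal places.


Denom = e^3=20.0855 + e^0=1.0000 + e^4=54.5982 + e^3=20.0855. Sum = 95.7692, which rounds to 95.77.

95.77


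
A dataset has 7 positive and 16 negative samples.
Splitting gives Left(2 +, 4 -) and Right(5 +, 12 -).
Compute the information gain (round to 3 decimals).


H(parent) = 0.8865. H(left) = 0.9183, H(right) = 0.8740. Weighted = (6/23)*0.9183 + (17/23)*0.8740 = 0.8856. IG = 0.8865 - 0.8856 = 0.0009, which rounds to 0.001.

0.001


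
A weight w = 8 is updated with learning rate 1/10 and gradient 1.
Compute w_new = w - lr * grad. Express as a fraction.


w_new = 8 - 1/10 * 1 = 8 - 1/10 = 79/10.

79/10


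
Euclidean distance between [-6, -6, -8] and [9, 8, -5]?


d = sqrt(sum of squared differences). (-6-9)^2=225, (-6-8)^2=196, (-8--5)^2=9. Sum = 430.

sqrt(430)
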